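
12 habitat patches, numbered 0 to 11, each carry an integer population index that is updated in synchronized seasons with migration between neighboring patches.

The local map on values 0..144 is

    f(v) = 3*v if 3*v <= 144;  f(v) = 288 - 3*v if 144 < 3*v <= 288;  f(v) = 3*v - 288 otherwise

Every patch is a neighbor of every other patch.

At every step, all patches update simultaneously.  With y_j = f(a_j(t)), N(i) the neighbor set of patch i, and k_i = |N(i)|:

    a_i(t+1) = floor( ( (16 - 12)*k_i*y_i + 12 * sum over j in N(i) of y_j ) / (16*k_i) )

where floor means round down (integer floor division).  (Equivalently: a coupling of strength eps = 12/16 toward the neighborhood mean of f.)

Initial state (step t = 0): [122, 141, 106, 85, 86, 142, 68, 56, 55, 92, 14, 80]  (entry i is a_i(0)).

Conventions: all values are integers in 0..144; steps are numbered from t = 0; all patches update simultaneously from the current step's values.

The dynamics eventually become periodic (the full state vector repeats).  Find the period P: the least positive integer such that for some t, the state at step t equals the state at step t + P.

Answer: 4
Key observation: The state at step 9, [90, 90, 90, 90, 90, 90, 90, 90, 90, 90, 90, 90], reappears at step 13 — and no state repeats earlier — so the cycle the system enters has period 4.

Derivation:
t=0: [122, 141, 106, 85, 86, 142, 68, 56, 55, 92, 14, 80]
t=1: [73, 84, 64, 65, 64, 84, 74, 81, 81, 61, 67, 68]
t=2: [71, 65, 75, 75, 75, 65, 70, 66, 66, 77, 74, 73]
t=3: [75, 78, 72, 72, 72, 78, 75, 77, 77, 71, 73, 73]
t=4: [64, 62, 66, 66, 66, 62, 64, 63, 63, 66, 65, 65]
t=5: [95, 96, 94, 94, 94, 96, 95, 95, 95, 94, 94, 94]
t=6: [3, 3, 4, 4, 4, 3, 3, 3, 3, 4, 4, 4]
t=7: [10, 10, 10, 10, 10, 10, 10, 10, 10, 10, 10, 10]
t=8: [30, 30, 30, 30, 30, 30, 30, 30, 30, 30, 30, 30]
t=9: [90, 90, 90, 90, 90, 90, 90, 90, 90, 90, 90, 90]
t=10: [18, 18, 18, 18, 18, 18, 18, 18, 18, 18, 18, 18]
t=11: [54, 54, 54, 54, 54, 54, 54, 54, 54, 54, 54, 54]
t=12: [126, 126, 126, 126, 126, 126, 126, 126, 126, 126, 126, 126]
t=13: [90, 90, 90, 90, 90, 90, 90, 90, 90, 90, 90, 90]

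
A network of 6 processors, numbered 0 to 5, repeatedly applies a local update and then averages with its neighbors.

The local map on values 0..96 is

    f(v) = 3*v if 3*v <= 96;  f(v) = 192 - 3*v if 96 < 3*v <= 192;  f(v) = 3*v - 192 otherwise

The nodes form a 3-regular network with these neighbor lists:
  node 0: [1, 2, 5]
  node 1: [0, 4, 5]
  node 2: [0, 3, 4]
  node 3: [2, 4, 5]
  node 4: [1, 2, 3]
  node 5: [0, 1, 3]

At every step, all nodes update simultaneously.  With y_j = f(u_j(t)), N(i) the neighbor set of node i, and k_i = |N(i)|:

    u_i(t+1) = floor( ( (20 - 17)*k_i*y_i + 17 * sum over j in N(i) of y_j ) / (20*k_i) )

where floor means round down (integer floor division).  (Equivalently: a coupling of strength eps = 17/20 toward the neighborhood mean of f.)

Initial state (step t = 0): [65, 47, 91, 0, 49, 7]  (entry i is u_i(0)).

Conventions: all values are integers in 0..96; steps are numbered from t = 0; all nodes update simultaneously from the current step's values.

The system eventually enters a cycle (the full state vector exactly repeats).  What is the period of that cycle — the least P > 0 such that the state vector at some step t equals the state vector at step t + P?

Answer: 16
Key observation: The state at step 15, [90, 89, 89, 89, 90, 90], reappears at step 31 — and no state repeats earlier — so the cycle the system enters has period 16.

Derivation:
t=0: [65, 47, 91, 0, 49, 7]
t=1: [43, 27, 25, 41, 44, 18]
t=2: [68, 62, 65, 63, 72, 68]
t=3: [7, 14, 11, 11, 7, 7]
t=4: [30, 24, 26, 26, 33, 30]
t=5: [81, 88, 85, 85, 78, 81]
t=6: [60, 51, 53, 53, 62, 60]
t=7: [25, 14, 19, 19, 30, 25]
t=8: [60, 74, 71, 71, 57, 60]
t=9: [19, 17, 18, 18, 23, 19]
t=10: [54, 59, 59, 59, 55, 54]
t=11: [21, 26, 22, 22, 16, 21]
t=12: [68, 61, 60, 60, 66, 68]
t=13: [11, 9, 10, 10, 10, 11]
t=14: [30, 31, 30, 30, 29, 30]
t=15: [90, 89, 89, 89, 90, 90]
t=16: [76, 77, 76, 76, 75, 76]
t=17: [36, 35, 35, 35, 36, 36]
t=18: [85, 84, 85, 85, 86, 85]
t=19: [62, 63, 63, 63, 62, 62]
t=20: [4, 5, 4, 4, 3, 4]
t=21: [12, 11, 11, 11, 12, 12]
t=22: [34, 35, 34, 34, 33, 34]
t=23: [89, 90, 90, 90, 89, 89]
t=24: [76, 75, 76, 76, 77, 76]
t=25: [35, 36, 36, 36, 35, 35]
t=26: [85, 86, 85, 85, 84, 85]
t=27: [63, 62, 62, 62, 63, 63]
t=28: [4, 3, 4, 4, 5, 4]
t=29: [11, 12, 12, 12, 11, 11]
t=30: [34, 33, 34, 34, 35, 34]
t=31: [90, 89, 89, 89, 90, 90]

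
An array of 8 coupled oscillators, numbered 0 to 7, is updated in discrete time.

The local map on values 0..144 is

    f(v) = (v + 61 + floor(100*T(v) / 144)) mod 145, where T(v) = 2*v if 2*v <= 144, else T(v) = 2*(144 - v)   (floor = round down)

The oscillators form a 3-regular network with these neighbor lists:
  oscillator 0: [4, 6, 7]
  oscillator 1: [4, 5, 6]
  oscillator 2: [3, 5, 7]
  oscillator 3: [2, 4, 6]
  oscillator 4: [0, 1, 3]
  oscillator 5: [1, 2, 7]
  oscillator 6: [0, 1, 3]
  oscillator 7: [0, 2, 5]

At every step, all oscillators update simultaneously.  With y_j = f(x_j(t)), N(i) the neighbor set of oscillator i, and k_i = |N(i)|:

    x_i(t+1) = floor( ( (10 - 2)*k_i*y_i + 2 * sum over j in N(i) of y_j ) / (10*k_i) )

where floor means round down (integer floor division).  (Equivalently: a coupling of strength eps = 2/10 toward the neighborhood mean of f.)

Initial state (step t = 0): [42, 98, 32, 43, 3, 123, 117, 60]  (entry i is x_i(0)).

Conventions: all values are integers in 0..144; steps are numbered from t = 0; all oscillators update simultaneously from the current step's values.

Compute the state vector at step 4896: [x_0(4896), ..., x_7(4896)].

Simulating step by step:
t=0: [42, 98, 32, 43, 3, 123, 117, 60]
t=1: [25, 75, 119, 32, 61, 72, 63, 61]
t=2: [108, 83, 74, 122, 71, 84, 75, 67]
t=3: [75, 83, 84, 71, 83, 82, 83, 77]
t=4: [85, 83, 83, 84, 83, 84, 83, 85]
t=5: [82, 83, 82, 83, 82, 82, 82, 82]
t=6: [84, 83, 83, 83, 83, 83, 83, 84]
t=7: [83, 83, 83, 83, 83, 83, 83, 83]
t=8: [83, 83, 83, 83, 83, 83, 83, 83]

Answer: [83, 83, 83, 83, 83, 83, 83, 83]
Key observation: The state at step 7, [83, 83, 83, 83, 83, 83, 83, 83], reappears at step 8: the system is in a cycle of period 1 from step 7 on.  Therefore the state at step 4896 equals the state at step 7 + ((4896 - 7) mod 1) = 7, which is [83, 83, 83, 83, 83, 83, 83, 83].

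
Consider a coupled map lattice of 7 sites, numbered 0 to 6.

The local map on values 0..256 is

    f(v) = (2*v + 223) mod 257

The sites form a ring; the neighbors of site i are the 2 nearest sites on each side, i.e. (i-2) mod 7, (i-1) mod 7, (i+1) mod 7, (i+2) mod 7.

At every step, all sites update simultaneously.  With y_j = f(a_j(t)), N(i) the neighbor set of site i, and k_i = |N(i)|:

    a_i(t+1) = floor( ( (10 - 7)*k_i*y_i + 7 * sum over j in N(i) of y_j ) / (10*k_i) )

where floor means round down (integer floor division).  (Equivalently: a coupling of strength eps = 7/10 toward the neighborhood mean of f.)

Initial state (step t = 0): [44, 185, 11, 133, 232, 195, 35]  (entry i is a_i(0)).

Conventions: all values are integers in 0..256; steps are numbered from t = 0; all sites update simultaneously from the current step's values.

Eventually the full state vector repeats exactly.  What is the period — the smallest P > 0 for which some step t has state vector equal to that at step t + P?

Answer: 16
Key observation: The state at step 60, [117, 119, 121, 121, 119, 117, 116], reappears at step 76 — and no state repeats earlier — so the cycle the system enters has period 16.

Derivation:
t=0: [44, 185, 11, 133, 232, 195, 35]
t=1: [96, 122, 167, 173, 159, 116, 81]
t=2: [148, 130, 91, 100, 82, 123, 142]
t=3: [147, 167, 136, 175, 174, 160, 175]
t=4: [65, 75, 99, 81, 84, 39, 40]
t=5: [93, 110, 132, 118, 107, 83, 82]
t=6: [164, 180, 195, 188, 175, 155, 152]
t=7: [46, 61, 73, 68, 55, 39, 36]
t=8: [66, 80, 90, 86, 74, 61, 57]
t=9: [106, 118, 127, 124, 113, 101, 98]
t=10: [185, 196, 203, 201, 191, 180, 178]
t=11: [84, 95, 101, 99, 90, 81, 79]
t=12: [141, 150, 155, 153, 146, 137, 135]
t=13: [162, 93, 53, 51, 89, 159, 157]
t=14: [57, 79, 91, 89, 76, 55, 69]
t=15: [103, 120, 125, 124, 118, 100, 100]
t=16: [183, 196, 203, 202, 193, 181, 180]
t=17: [84, 95, 101, 100, 92, 82, 80]
t=18: [141, 150, 156, 155, 148, 139, 137]
t=19: [164, 95, 55, 54, 93, 162, 160]
t=20: [62, 84, 96, 95, 82, 61, 74]
t=21: [113, 130, 136, 136, 129, 112, 111]
t=22: [204, 217, 225, 225, 216, 204, 202]
t=23: [128, 138, 145, 145, 138, 127, 124]
t=24: [229, 238, 245, 244, 238, 229, 226]
t=25: [174, 182, 188, 187, 182, 174, 171]
t=26: [63, 70, 75, 75, 70, 63, 60]
t=27: [97, 103, 108, 108, 103, 97, 95]
t=28: [165, 170, 174, 174, 170, 165, 163]
t=29: [43, 47, 51, 51, 47, 43, 41]
t=30: [55, 59, 62, 62, 59, 55, 53]
t=31: [79, 82, 85, 85, 82, 79, 77]
t=32: [126, 129, 131, 131, 129, 126, 124]
t=33: [220, 222, 224, 224, 222, 220, 218]
t=34: [150, 152, 154, 154, 152, 150, 149]
t=35: [10, 12, 14, 14, 12, 10, 9]
t=36: [244, 246, 248, 248, 246, 244, 243]
t=37: [198, 200, 202, 202, 200, 198, 197]
t=38: [106, 108, 110, 110, 108, 106, 105]
t=39: [179, 181, 183, 183, 181, 179, 178]
t=40: [68, 70, 72, 72, 70, 68, 67]
t=41: [103, 105, 107, 107, 105, 103, 102]
t=42: [173, 175, 177, 177, 175, 173, 172]
t=43: [56, 58, 60, 60, 58, 56, 55]
t=44: [79, 81, 83, 83, 81, 79, 78]
t=45: [125, 127, 129, 129, 127, 125, 124]
t=46: [217, 219, 221, 221, 219, 217, 216]
t=47: [144, 146, 148, 148, 146, 144, 143]
t=48: [165, 90, 47, 47, 90, 165, 164]
t=49: [61, 78, 86, 86, 78, 61, 75]
t=50: [107, 120, 123, 123, 120, 107, 108]
t=51: [190, 199, 204, 204, 199, 190, 189]
t=52: [96, 103, 108, 108, 103, 96, 94]
t=53: [163, 169, 174, 174, 169, 163, 161]
t=54: [40, 45, 49, 49, 45, 40, 38]
t=55: [50, 54, 58, 58, 54, 50, 48]
t=56: [69, 73, 76, 76, 73, 69, 67]
t=57: [107, 110, 113, 113, 110, 107, 105]
t=58: [182, 185, 187, 187, 185, 182, 180]
t=59: [75, 77, 79, 79, 77, 75, 73]
t=60: [117, 119, 121, 121, 119, 117, 116]
t=61: [201, 203, 205, 205, 203, 201, 200]
t=62: [112, 114, 116, 116, 114, 112, 111]
t=63: [191, 193, 195, 195, 193, 191, 190]
t=64: [92, 94, 96, 96, 94, 92, 91]
t=65: [151, 153, 155, 155, 153, 151, 150]
t=66: [12, 14, 16, 16, 14, 12, 11]
t=67: [248, 250, 252, 252, 250, 248, 247]
t=68: [206, 208, 210, 210, 208, 206, 205]
t=69: [122, 124, 126, 126, 124, 122, 121]
t=70: [211, 213, 215, 215, 213, 211, 210]
t=71: [132, 134, 136, 136, 134, 132, 131]
t=72: [231, 233, 235, 235, 233, 231, 230]
t=73: [172, 174, 176, 176, 174, 172, 171]
t=74: [54, 56, 58, 58, 56, 54, 53]
t=75: [75, 77, 79, 79, 77, 75, 74]
t=76: [117, 119, 121, 121, 119, 117, 116]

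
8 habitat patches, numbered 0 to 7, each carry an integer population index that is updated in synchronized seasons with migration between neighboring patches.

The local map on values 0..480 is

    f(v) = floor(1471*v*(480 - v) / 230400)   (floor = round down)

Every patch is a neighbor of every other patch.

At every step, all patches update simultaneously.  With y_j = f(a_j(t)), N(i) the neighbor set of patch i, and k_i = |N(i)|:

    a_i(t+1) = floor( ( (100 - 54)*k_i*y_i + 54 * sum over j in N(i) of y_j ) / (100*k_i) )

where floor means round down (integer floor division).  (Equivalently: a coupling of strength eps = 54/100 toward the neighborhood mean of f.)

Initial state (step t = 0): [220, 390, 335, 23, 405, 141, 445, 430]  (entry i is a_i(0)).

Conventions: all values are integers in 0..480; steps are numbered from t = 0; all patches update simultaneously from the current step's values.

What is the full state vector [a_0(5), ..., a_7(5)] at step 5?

Answer: [284, 284, 284, 285, 284, 284, 285, 285]

Derivation:
t=0: [220, 390, 335, 23, 405, 141, 445, 430]
t=1: [270, 216, 249, 156, 205, 247, 169, 183]
t=2: [356, 357, 358, 341, 355, 358, 346, 350]
t=3: [284, 283, 282, 292, 284, 282, 289, 287]
t=4: [354, 354, 354, 352, 354, 354, 353, 353]
t=5: [284, 284, 284, 285, 284, 284, 285, 285]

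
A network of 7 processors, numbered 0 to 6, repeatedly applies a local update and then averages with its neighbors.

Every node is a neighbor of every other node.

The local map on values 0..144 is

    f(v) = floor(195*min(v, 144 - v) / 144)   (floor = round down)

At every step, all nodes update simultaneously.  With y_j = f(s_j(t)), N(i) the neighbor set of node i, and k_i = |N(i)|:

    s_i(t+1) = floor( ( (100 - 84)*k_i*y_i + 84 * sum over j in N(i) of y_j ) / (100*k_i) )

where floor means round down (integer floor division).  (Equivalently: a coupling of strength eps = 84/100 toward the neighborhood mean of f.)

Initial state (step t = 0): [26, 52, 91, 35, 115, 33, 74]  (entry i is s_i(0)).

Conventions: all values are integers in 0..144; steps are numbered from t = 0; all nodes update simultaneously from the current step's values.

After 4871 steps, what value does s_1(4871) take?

Simulating step by step:
t=0: [26, 52, 91, 35, 115, 33, 74]
t=1: [56, 57, 57, 56, 56, 56, 57]
t=2: [75, 75, 75, 75, 75, 75, 75]
t=3: [93, 93, 93, 93, 93, 93, 93]
t=4: [69, 69, 69, 69, 69, 69, 69]
t=5: [93, 93, 93, 93, 93, 93, 93]

Answer: s_1(4871) = 93
Key observation: The state at step 3, [93, 93, 93, 93, 93, 93, 93], reappears at step 5: the system is in a cycle of period 2 from step 3 on.  Therefore the state at step 4871 equals the state at step 3 + ((4871 - 3) mod 2) = 3, which is [93, 93, 93, 93, 93, 93, 93].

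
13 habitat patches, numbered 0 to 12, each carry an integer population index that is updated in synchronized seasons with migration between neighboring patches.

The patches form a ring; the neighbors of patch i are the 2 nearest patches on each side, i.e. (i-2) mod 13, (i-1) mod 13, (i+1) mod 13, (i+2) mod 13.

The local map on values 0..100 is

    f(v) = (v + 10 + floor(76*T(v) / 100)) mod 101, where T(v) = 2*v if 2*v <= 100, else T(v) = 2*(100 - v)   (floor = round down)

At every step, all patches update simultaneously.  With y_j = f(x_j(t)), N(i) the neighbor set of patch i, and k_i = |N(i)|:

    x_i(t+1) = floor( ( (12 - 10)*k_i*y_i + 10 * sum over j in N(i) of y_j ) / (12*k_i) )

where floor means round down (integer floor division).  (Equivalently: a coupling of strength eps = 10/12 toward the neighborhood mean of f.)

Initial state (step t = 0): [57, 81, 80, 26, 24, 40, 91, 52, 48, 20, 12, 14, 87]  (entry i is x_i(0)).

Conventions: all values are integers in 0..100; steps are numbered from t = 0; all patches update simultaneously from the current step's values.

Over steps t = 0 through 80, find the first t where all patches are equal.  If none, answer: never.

Answer: 22
Key observation: Synchronization is absorbing here: once all patches are equal they stay equal, and step 22 is the first all-equal step.

Derivation:
t=0: [57, 81, 80, 26, 24, 40, 91, 52, 48, 20, 12, 14, 87]  (not all equal)
t=1: [25, 32, 43, 36, 35, 41, 31, 28, 35, 40, 37, 37, 30]  (not all equal)
t=2: [52, 72, 78, 61, 61, 78, 74, 56, 53, 39, 40, 35, 48]  (not all equal)
t=3: [40, 26, 27, 24, 23, 26, 27, 22, 19, 36, 36, 32, 38]  (not all equal)
t=4: [52, 46, 59, 73, 73, 70, 68, 75, 80, 81, 68, 59, 57]  (not all equal)
t=5: [29, 28, 26, 24, 25, 23, 22, 21, 21, 23, 24, 27, 28]  (not all equal)
t=6: [79, 77, 76, 73, 69, 67, 65, 64, 65, 67, 71, 75, 78]  (not all equal)
t=7: [20, 20, 21, 23, 24, 25, 26, 26, 26, 25, 23, 22, 21]  (not all equal)
t=8: [61, 62, 63, 66, 69, 71, 73, 74, 72, 70, 68, 65, 62]  (not all equal)
t=9: [27, 27, 27, 26, 25, 24, 23, 23, 23, 24, 25, 26, 27]  (not all equal)
t=10: [77, 77, 76, 74, 72, 70, 68, 68, 68, 70, 72, 74, 76]  (not all equal)
t=11: [20, 20, 21, 22, 23, 23, 24, 24, 24, 23, 23, 22, 21]  (not all equal)
t=12: [61, 61, 62, 64, 66, 67, 68, 68, 68, 67, 66, 64, 62]  (not all equal)
t=13: [28, 28, 27, 27, 26, 25, 25, 25, 25, 25, 26, 27, 27]  (not all equal)
t=14: [78, 78, 78, 76, 75, 74, 73, 73, 73, 74, 75, 76, 78]  (not all equal)
t=15: [20, 20, 20, 21, 21, 22, 22, 22, 22, 22, 21, 21, 20]  (not all equal)
t=16: [60, 60, 60, 61, 62, 63, 64, 65, 64, 63, 62, 61, 60]  (not all equal)
t=17: [29, 29, 28, 28, 28, 27, 27, 27, 27, 27, 28, 28, 28]  (not all equal)
t=18: [81, 81, 81, 80, 79, 78, 78, 78, 78, 78, 79, 80, 81]  (not all equal)
t=19: [18, 18, 18, 18, 19, 19, 19, 20, 19, 19, 19, 18, 18]  (not all equal)
t=20: [55, 55, 55, 55, 56, 57, 57, 57, 57, 57, 56, 55, 55]  (not all equal)
t=21: [32, 32, 31, 31, 31, 31, 31, 31, 31, 31, 31, 31, 31]  (not all equal)
t=22: [88, 88, 88, 88, 88, 88, 88, 88, 88, 88, 88, 88, 88]  (all equal)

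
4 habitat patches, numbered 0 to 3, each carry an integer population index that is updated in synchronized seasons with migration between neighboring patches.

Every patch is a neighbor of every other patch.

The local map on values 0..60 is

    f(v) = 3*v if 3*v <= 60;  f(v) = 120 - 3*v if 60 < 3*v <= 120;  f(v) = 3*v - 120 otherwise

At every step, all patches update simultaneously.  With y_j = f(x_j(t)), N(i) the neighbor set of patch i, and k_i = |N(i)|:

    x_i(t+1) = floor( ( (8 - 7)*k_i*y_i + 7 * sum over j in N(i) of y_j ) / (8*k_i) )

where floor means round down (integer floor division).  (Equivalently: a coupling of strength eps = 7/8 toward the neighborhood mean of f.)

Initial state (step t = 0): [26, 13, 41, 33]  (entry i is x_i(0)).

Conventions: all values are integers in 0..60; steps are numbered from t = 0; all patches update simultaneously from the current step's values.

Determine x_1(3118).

Simulating step by step:
t=0: [26, 13, 41, 33]
t=1: [23, 24, 30, 27]
t=2: [40, 41, 44, 42]
t=3: [6, 5, 4, 5]
t=4: [14, 15, 15, 15]
t=5: [44, 44, 44, 44]
t=6: [12, 12, 12, 12]
t=7: [36, 36, 36, 36]
t=8: [12, 12, 12, 12]

Answer: x_1(3118) = 12
Key observation: The state at step 6, [12, 12, 12, 12], reappears at step 8: the system is in a cycle of period 2 from step 6 on.  Therefore the state at step 3118 equals the state at step 6 + ((3118 - 6) mod 2) = 6, which is [12, 12, 12, 12].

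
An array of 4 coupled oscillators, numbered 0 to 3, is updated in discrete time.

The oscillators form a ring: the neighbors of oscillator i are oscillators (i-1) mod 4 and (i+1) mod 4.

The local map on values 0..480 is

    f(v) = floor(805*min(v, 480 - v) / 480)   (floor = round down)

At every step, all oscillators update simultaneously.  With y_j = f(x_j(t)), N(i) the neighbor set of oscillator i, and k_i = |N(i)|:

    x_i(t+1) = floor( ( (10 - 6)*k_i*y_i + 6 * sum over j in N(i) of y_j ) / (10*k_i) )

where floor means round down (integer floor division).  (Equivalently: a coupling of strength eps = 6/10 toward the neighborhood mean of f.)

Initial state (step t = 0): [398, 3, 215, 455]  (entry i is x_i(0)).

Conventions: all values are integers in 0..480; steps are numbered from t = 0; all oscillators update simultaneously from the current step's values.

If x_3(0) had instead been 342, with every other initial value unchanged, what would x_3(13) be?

Simulating step by step:
t=0: [398, 3, 215, 342]
t=1: [125, 151, 214, 241]
t=2: [279, 271, 339, 330]
t=3: [315, 311, 274, 272]
t=4: [299, 299, 327, 325]
t=5: [289, 288, 271, 271]
t=6: [329, 329, 341, 341]
t=7: [247, 247, 239, 239]
t=8: [393, 393, 397, 397]
t=9: [143, 143, 140, 140]
t=10: [237, 237, 235, 235]
t=11: [396, 396, 394, 394]
t=12: [141, 141, 142, 142]
t=13: [236, 236, 237, 237]

Answer: x_3(13) = 237
Key observation: This trace re-runs the system from the modified initial state.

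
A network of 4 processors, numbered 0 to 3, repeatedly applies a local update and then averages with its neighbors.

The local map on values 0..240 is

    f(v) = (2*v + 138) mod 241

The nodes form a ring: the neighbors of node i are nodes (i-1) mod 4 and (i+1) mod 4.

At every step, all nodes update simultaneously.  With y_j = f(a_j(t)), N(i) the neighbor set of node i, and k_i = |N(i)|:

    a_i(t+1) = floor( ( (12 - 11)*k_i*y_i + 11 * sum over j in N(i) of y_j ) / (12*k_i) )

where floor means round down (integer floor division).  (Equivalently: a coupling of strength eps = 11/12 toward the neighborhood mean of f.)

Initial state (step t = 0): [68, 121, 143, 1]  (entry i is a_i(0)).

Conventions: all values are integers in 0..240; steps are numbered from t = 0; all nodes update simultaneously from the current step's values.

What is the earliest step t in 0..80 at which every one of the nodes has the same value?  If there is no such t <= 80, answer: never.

Simulating step by step:
t=0: [68, 121, 143, 1]  (not all equal)
t=1: [130, 110, 143, 110]  (not all equal)
t=2: [120, 165, 122, 165]  (not all equal)
t=3: [219, 146, 219, 146]  (not all equal)
t=4: [181, 101, 181, 101]  (not all equal)
t=5: [92, 24, 92, 24]  (not all equal)
t=6: [177, 89, 177, 89]  (not all equal)
t=7: [69, 15, 69, 15]  (not all equal)
t=8: [156, 46, 156, 46]  (not all equal)
t=9: [228, 210, 228, 210]  (not all equal)
t=10: [79, 109, 79, 109]  (not all equal)
t=11: [110, 60, 110, 60]  (not all equal)
t=12: [25, 108, 25, 108]  (not all equal)
t=13: [119, 181, 119, 181]  (not all equal)
t=14: [27, 125, 27, 125]  (not all equal)
t=15: [150, 188, 150, 188]  (not all equal)
t=16: [45, 183, 45, 183]  (not all equal)
t=17: [39, 210, 39, 210]  (not all equal)
t=18: [87, 204, 87, 204]  (not all equal)
t=19: [64, 70, 64, 70]  (not all equal)
t=20: [36, 26, 36, 26]  (not all equal)
t=21: [191, 208, 191, 208]  (not all equal)
t=22: [69, 40, 69, 40]  (not all equal)
t=23: [202, 50, 202, 50]  (not all equal)
t=24: [223, 74, 223, 74]  (not all equal)
t=25: [49, 97, 49, 97]  (not all equal)
t=26: [103, 223, 103, 223]  (not all equal)
t=27: [102, 102, 102, 102]  (all equal)

Answer: 27
Key observation: Synchronization is absorbing here: once all nodes are equal they stay equal, and step 27 is the first all-equal step.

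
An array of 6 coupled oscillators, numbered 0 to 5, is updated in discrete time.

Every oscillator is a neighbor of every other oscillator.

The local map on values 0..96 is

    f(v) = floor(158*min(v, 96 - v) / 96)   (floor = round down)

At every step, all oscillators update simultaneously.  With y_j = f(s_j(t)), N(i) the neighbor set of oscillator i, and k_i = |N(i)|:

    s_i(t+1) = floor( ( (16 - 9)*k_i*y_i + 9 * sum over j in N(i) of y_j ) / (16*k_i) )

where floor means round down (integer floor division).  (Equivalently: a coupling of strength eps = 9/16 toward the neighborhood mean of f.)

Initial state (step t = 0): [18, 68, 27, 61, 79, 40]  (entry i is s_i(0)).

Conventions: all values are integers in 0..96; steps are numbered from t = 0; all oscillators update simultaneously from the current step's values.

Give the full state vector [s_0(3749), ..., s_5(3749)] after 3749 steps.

Simulating step by step:
t=0: [18, 68, 27, 61, 79, 40]
t=1: [39, 45, 44, 48, 38, 51]
t=2: [68, 71, 71, 73, 67, 71]
t=3: [43, 41, 41, 40, 43, 41]
t=4: [68, 67, 67, 66, 68, 67]
t=5: [46, 47, 47, 47, 46, 47]
t=6: [75, 76, 76, 76, 75, 76]
t=7: [33, 32, 32, 32, 33, 32]
t=8: [53, 52, 52, 52, 53, 52]
t=9: [70, 71, 71, 71, 70, 71]
t=10: [41, 41, 41, 41, 41, 41]
t=11: [67, 67, 67, 67, 67, 67]
t=12: [47, 47, 47, 47, 47, 47]
t=13: [77, 77, 77, 77, 77, 77]
t=14: [31, 31, 31, 31, 31, 31]
t=15: [51, 51, 51, 51, 51, 51]
t=16: [74, 74, 74, 74, 74, 74]
t=17: [36, 36, 36, 36, 36, 36]
t=18: [59, 59, 59, 59, 59, 59]
t=19: [60, 60, 60, 60, 60, 60]
t=20: [59, 59, 59, 59, 59, 59]

Answer: [60, 60, 60, 60, 60, 60]
Key observation: The state at step 18, [59, 59, 59, 59, 59, 59], reappears at step 20: the system is in a cycle of period 2 from step 18 on.  Therefore the state at step 3749 equals the state at step 18 + ((3749 - 18) mod 2) = 19, which is [60, 60, 60, 60, 60, 60].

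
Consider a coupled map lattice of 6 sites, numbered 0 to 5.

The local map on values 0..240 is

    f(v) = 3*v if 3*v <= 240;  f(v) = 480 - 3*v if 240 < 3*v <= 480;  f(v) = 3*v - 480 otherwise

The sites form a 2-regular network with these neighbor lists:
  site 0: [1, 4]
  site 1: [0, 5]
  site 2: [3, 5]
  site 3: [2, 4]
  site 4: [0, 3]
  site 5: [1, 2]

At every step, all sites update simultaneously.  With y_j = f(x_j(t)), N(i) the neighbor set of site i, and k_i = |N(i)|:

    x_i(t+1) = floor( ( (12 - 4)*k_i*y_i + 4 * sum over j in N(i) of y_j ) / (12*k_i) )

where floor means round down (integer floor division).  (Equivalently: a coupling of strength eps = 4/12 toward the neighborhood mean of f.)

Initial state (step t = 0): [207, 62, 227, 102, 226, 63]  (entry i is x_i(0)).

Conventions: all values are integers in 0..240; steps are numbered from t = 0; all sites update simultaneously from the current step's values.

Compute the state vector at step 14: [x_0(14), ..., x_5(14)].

Simulating step by step:
t=0: [207, 62, 227, 102, 226, 63]
t=1: [158, 179, 194, 182, 184, 190]
t=2: [25, 54, 94, 73, 60, 86]
t=3: [107, 157, 205, 209, 169, 208]
t=4: [112, 56, 138, 125, 69, 120]
t=5: [158, 156, 81, 115, 179, 119]
t=6: [15, 29, 201, 139, 61, 123]
t=7: [75, 84, 111, 93, 140, 109]
t=8: [198, 215, 157, 168, 111, 164]
t=9: [128, 131, 12, 42, 121, 37]
t=10: [98, 92, 63, 109, 115, 94]
t=11: [180, 200, 184, 156, 146, 197]
t=12: [67, 108, 68, 27, 40, 106]
t=13: [180, 164, 176, 108, 127, 168]
t=14: [58, 22, 62, 128, 102, 26]

Answer: [58, 22, 62, 128, 102, 26]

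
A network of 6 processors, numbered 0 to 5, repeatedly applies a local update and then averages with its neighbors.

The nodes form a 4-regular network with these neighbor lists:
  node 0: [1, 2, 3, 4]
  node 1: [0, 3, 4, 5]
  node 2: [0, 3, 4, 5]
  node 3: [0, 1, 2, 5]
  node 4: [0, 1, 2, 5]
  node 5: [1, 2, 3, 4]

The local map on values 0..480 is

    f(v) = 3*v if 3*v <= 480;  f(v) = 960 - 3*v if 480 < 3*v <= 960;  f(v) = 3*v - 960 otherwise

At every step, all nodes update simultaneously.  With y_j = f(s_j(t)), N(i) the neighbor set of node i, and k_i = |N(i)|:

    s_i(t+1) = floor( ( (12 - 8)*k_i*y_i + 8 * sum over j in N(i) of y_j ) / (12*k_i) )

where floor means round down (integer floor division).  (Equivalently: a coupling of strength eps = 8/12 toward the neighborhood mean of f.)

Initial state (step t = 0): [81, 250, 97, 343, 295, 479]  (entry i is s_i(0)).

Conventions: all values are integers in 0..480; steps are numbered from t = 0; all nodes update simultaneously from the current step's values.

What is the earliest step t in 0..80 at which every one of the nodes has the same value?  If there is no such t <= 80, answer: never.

Simulating step by step:
t=0: [81, 250, 97, 343, 295, 479]  (not all equal)
t=1: [188, 214, 241, 226, 228, 266]  (not all equal)
t=2: [317, 292, 265, 279, 277, 239]  (not all equal)
t=3: [86, 112, 139, 124, 126, 164]  (not all equal)
t=4: [336, 358, 385, 370, 372, 406]  (not all equal)
t=5: [118, 140, 167, 152, 154, 188]  (not all equal)
t=6: [417, 418, 431, 423, 425, 431]  (not all equal)
t=7: [305, 306, 319, 311, 313, 319]  (not all equal)
t=8: [30, 30, 17, 24, 22, 16]  (not all equal)
t=9: [76, 76, 63, 70, 68, 62]  (not all equal)
t=10: [214, 214, 201, 208, 206, 200]  (not all equal)
t=11: [331, 332, 345, 337, 339, 345]  (not all equal)
t=12: [47, 48, 61, 53, 55, 61]  (not all equal)
t=13: [155, 156, 169, 161, 163, 169]  (not all equal)
t=14: [466, 467, 462, 465, 463, 462]  (not all equal)
t=15: [434, 435, 430, 433, 431, 430]  (not all equal)
t=16: [338, 339, 334, 337, 335, 334]  (not all equal)
t=17: [50, 51, 46, 49, 47, 46]  (not all equal)
t=18: [146, 147, 142, 145, 143, 142]  (not all equal)
t=19: [434, 435, 430, 433, 431, 430]  (not all equal)

Answer: never
Key observation: The state at step 15 reappears at step 19 — the system is in a cycle of period 4 from step 15 on.  No step 0..19 is synchronized, and the cycle repeats forever, so no step up to 80 (or ever) has all nodes equal.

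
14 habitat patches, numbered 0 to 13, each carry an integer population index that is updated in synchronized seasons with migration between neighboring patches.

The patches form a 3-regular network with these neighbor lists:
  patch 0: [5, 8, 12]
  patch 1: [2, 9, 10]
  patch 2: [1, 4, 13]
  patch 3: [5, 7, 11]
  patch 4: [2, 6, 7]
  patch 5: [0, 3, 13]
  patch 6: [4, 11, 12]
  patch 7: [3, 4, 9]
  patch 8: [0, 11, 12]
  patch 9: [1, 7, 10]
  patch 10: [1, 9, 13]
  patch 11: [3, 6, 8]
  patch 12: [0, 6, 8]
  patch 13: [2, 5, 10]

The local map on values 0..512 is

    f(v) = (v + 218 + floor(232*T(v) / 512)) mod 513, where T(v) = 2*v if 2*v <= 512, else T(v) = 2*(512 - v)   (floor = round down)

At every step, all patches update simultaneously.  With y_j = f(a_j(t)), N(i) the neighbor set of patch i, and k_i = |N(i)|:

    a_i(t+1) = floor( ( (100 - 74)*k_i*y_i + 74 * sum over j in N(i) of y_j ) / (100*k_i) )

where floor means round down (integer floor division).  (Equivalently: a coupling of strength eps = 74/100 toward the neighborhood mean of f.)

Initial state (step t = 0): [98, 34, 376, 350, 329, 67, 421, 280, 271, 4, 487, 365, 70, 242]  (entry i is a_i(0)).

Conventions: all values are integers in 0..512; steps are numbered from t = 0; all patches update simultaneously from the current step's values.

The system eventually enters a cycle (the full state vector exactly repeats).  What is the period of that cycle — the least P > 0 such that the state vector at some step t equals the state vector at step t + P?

Simulating step by step:
t=0: [98, 34, 376, 350, 329, 67, 421, 280, 271, 4, 487, 365, 70, 242]
t=1: [324, 231, 212, 235, 201, 279, 239, 204, 286, 228, 221, 201, 290, 231]
t=2: [196, 129, 121, 132, 112, 173, 133, 117, 169, 125, 138, 147, 187, 143]
t=3: [50, 462, 457, 361, 447, 264, 366, 449, 164, 460, 472, 368, 157, 364]
t=4: [134, 212, 209, 202, 208, 227, 155, 208, 132, 212, 210, 156, 132, 204]
t=5: [388, 106, 101, 82, 76, 197, 141, 100, 354, 106, 104, 138, 354, 109]
t=6: [172, 416, 404, 336, 415, 268, 384, 391, 271, 416, 420, 387, 272, 333]
t=7: [151, 207, 205, 200, 205, 157, 202, 205, 156, 207, 206, 201, 156, 201]
t=8: [133, 97, 94, 68, 93, 168, 69, 93, 147, 97, 95, 66, 147, 71]
t=9: [374, 400, 386, 278, 384, 295, 395, 384, 453, 399, 389, 383, 454, 294]
t=10: [205, 205, 203, 199, 205, 197, 206, 202, 207, 205, 203, 204, 208, 200]
t=11: [93, 93, 91, 86, 93, 86, 96, 90, 97, 92, 91, 93, 98, 86]
t=12: [395, 392, 390, 386, 394, 384, 398, 389, 399, 392, 390, 394, 400, 385]
t=13: [205, 205, 205, 205, 205, 205, 205, 205, 205, 205, 205, 205, 206, 205]
t=14: [95, 95, 95, 95, 95, 95, 95, 95, 95, 95, 95, 95, 95, 95]
t=15: [399, 399, 399, 399, 399, 399, 399, 399, 399, 399, 399, 399, 399, 399]
t=16: [206, 206, 206, 206, 206, 206, 206, 206, 206, 206, 206, 206, 206, 206]
t=17: [97, 97, 97, 97, 97, 97, 97, 97, 97, 97, 97, 97, 97, 97]
t=18: [402, 402, 402, 402, 402, 402, 402, 402, 402, 402, 402, 402, 402, 402]
t=19: [206, 206, 206, 206, 206, 206, 206, 206, 206, 206, 206, 206, 206, 206]

Answer: 3
Key observation: The state at step 16, [206, 206, 206, 206, 206, 206, 206, 206, 206, 206, 206, 206, 206, 206], reappears at step 19 — and no state repeats earlier — so the cycle the system enters has period 3.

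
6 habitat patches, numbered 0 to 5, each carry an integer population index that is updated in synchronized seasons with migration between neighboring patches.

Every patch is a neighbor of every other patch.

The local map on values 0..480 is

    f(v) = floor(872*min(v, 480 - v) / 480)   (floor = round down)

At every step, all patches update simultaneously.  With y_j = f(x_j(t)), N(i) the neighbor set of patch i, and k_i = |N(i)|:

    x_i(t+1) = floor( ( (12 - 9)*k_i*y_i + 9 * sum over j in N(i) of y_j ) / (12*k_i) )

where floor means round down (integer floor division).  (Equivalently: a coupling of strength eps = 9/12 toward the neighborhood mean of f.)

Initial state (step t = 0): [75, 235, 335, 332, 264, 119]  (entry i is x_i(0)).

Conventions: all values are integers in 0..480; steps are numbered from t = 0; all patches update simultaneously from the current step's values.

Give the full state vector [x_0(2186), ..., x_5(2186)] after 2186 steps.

Simulating step by step:
t=0: [75, 235, 335, 332, 264, 119]
t=1: [268, 297, 281, 281, 294, 276]
t=2: [360, 355, 358, 358, 355, 358]
t=3: [222, 222, 222, 222, 222, 222]
t=4: [403, 403, 403, 403, 403, 403]
t=5: [139, 139, 139, 139, 139, 139]
t=6: [252, 252, 252, 252, 252, 252]
t=7: [414, 414, 414, 414, 414, 414]
t=8: [119, 119, 119, 119, 119, 119]
t=9: [216, 216, 216, 216, 216, 216]
t=10: [392, 392, 392, 392, 392, 392]
t=11: [159, 159, 159, 159, 159, 159]
t=12: [288, 288, 288, 288, 288, 288]
t=13: [348, 348, 348, 348, 348, 348]
t=14: [239, 239, 239, 239, 239, 239]
t=15: [434, 434, 434, 434, 434, 434]
t=16: [83, 83, 83, 83, 83, 83]
t=17: [150, 150, 150, 150, 150, 150]
t=18: [272, 272, 272, 272, 272, 272]
t=19: [377, 377, 377, 377, 377, 377]
t=20: [187, 187, 187, 187, 187, 187]
t=21: [339, 339, 339, 339, 339, 339]
t=22: [256, 256, 256, 256, 256, 256]
t=23: [406, 406, 406, 406, 406, 406]
t=24: [134, 134, 134, 134, 134, 134]
t=25: [243, 243, 243, 243, 243, 243]
t=26: [430, 430, 430, 430, 430, 430]
t=27: [90, 90, 90, 90, 90, 90]
t=28: [163, 163, 163, 163, 163, 163]
t=29: [296, 296, 296, 296, 296, 296]
t=30: [334, 334, 334, 334, 334, 334]
t=31: [265, 265, 265, 265, 265, 265]
t=32: [390, 390, 390, 390, 390, 390]
t=33: [163, 163, 163, 163, 163, 163]

Answer: [265, 265, 265, 265, 265, 265]
Key observation: The state at step 28, [163, 163, 163, 163, 163, 163], reappears at step 33: the system is in a cycle of period 5 from step 28 on.  Therefore the state at step 2186 equals the state at step 28 + ((2186 - 28) mod 5) = 31, which is [265, 265, 265, 265, 265, 265].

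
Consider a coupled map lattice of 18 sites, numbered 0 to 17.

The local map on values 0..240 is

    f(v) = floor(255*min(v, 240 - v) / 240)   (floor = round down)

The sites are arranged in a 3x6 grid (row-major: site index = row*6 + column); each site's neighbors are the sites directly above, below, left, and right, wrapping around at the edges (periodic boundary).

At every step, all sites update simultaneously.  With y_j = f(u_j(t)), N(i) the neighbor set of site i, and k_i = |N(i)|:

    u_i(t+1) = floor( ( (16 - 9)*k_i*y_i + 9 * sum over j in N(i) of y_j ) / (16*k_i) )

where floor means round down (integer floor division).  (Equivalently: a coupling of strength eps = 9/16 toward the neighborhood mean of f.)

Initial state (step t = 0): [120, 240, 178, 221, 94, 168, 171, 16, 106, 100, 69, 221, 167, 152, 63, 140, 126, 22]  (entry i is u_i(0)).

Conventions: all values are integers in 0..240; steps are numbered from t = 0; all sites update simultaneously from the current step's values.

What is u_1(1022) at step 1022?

Simulating step by step:
t=0: [120, 240, 178, 221, 94, 168, 171, 16, 106, 100, 69, 221, 167, 152, 63, 140, 126, 22]
t=1: [87, 42, 56, 61, 84, 71, 65, 46, 84, 90, 80, 43, 78, 63, 81, 90, 95, 51]
t=2: [78, 56, 65, 75, 84, 72, 67, 58, 79, 88, 83, 59, 75, 65, 81, 90, 89, 66]
t=3: [75, 65, 73, 83, 86, 75, 71, 66, 79, 89, 86, 70, 75, 70, 82, 91, 89, 74]
t=4: [77, 72, 79, 88, 89, 79, 75, 72, 82, 91, 89, 77, 77, 75, 84, 93, 91, 79]
t=5: [80, 78, 84, 92, 92, 83, 79, 78, 86, 94, 92, 83, 80, 79, 87, 95, 93, 84]
t=6: [84, 83, 89, 96, 95, 88, 84, 83, 90, 97, 96, 88, 85, 84, 91, 98, 96, 89]
t=7: [89, 89, 94, 101, 99, 93, 89, 89, 95, 101, 100, 93, 90, 89, 95, 102, 100, 94]
t=8: [94, 94, 99, 105, 104, 98, 94, 94, 100, 106, 104, 98, 95, 94, 100, 106, 105, 99]
t=9: [99, 99, 105, 110, 109, 104, 99, 99, 105, 110, 109, 104, 100, 100, 105, 110, 110, 104]
t=10: [105, 105, 110, 115, 114, 110, 105, 105, 110, 115, 114, 110, 106, 106, 111, 115, 114, 110]
t=11: [111, 111, 116, 121, 120, 116, 111, 111, 116, 121, 120, 116, 112, 112, 116, 121, 120, 116]
t=12: [118, 118, 122, 125, 126, 122, 118, 118, 122, 125, 126, 122, 119, 119, 122, 125, 126, 123]
t=13: [125, 125, 124, 122, 121, 124, 125, 125, 124, 122, 121, 124, 125, 125, 124, 122, 121, 124]
t=14: [122, 122, 123, 124, 125, 123, 122, 122, 123, 124, 125, 123, 122, 122, 123, 124, 125, 123]
t=15: [124, 124, 124, 123, 122, 123, 124, 124, 124, 123, 122, 123, 124, 124, 124, 123, 122, 123]
t=16: [123, 123, 123, 124, 124, 124, 123, 123, 123, 124, 124, 124, 123, 123, 123, 124, 124, 124]
t=17: [123, 124, 123, 123, 123, 123, 123, 124, 123, 123, 123, 123, 123, 124, 123, 123, 123, 123]
t=18: [123, 123, 123, 124, 124, 124, 123, 123, 123, 124, 124, 124, 123, 123, 123, 124, 124, 124]

Answer: u_1(1022) = 123
Key observation: The state at step 16, [123, 123, 123, 124, 124, 124, 123, 123, 123, 124, 124, 124, 123, 123, 123, 124, 124, 124], reappears at step 18: the system is in a cycle of period 2 from step 16 on.  Therefore the state at step 1022 equals the state at step 16 + ((1022 - 16) mod 2) = 16, which is [123, 123, 123, 124, 124, 124, 123, 123, 123, 124, 124, 124, 123, 123, 123, 124, 124, 124].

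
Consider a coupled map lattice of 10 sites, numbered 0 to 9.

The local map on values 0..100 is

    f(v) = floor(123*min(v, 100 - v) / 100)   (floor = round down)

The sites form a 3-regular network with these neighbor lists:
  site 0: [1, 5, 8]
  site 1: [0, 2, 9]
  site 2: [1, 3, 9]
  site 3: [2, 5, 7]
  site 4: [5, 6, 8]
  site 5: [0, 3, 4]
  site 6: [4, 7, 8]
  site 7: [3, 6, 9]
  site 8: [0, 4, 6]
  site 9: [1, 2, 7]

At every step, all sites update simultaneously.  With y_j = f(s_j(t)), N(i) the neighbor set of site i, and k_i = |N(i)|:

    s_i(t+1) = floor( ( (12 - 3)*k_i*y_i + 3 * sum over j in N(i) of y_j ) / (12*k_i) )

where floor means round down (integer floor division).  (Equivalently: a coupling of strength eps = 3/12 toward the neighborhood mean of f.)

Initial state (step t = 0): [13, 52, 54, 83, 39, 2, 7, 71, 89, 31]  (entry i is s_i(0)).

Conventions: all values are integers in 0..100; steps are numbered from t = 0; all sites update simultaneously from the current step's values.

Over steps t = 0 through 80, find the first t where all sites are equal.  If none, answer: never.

Simulating step by step:
t=0: [13, 52, 54, 83, 39, 2, 7, 71, 89, 31]  (not all equal)
t=1: [17, 53, 51, 22, 37, 8, 13, 31, 15, 41]  (not all equal)
t=2: [22, 53, 56, 29, 37, 14, 19, 36, 20, 50]  (not all equal)
t=3: [28, 54, 53, 35, 39, 21, 26, 42, 25, 58]  (not all equal)
t=4: [34, 53, 55, 43, 42, 29, 33, 48, 31, 51]  (not all equal)
t=5: [41, 55, 55, 51, 47, 38, 42, 56, 39, 59]  (not all equal)
t=6: [49, 54, 55, 57, 54, 48, 51, 53, 48, 51]  (not all equal)
t=7: [59, 56, 55, 53, 56, 58, 59, 57, 58, 59]  (not all equal)
t=8: [50, 53, 54, 55, 53, 51, 50, 52, 51, 50]  (not all equal)
t=9: [60, 57, 56, 55, 57, 59, 60, 59, 59, 60]  (not all equal)
t=10: [49, 51, 53, 54, 51, 50, 49, 50, 50, 49]  (not all equal)
t=11: [60, 59, 57, 56, 60, 60, 60, 60, 60, 59]  (not all equal)
t=12: [49, 50, 51, 53, 49, 49, 49, 49, 49, 50]  (not all equal)
t=13: [60, 60, 59, 57, 60, 59, 60, 59, 60, 60]  (not all equal)
t=14: [49, 49, 50, 51, 49, 50, 49, 50, 49, 49]  (not all equal)
t=15: [60, 60, 60, 60, 60, 60, 60, 60, 60, 60]  (all equal)

Answer: 15
Key observation: Synchronization is absorbing here: once all sites are equal they stay equal, and step 15 is the first all-equal step.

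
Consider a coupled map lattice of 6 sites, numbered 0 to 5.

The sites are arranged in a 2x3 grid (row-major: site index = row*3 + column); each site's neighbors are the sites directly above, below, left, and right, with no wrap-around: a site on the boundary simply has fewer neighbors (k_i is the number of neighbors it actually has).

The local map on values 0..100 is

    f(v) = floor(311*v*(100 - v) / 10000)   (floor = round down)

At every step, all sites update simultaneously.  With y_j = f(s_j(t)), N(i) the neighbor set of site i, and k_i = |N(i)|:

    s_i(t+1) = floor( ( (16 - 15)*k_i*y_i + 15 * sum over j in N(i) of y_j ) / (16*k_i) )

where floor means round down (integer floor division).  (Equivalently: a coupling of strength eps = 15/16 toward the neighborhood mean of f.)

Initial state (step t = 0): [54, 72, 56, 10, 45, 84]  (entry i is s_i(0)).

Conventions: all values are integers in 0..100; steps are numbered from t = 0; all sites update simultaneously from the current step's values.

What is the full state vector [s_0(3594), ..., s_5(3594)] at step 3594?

Answer: [62, 74, 62, 74, 62, 74]
Key observation: The state at step 4, [62, 74, 62, 74, 62, 74], reappears at step 6: the system is in a cycle of period 2 from step 4 on.  Therefore the state at step 3594 equals the state at step 4 + ((3594 - 4) mod 2) = 4, which is [62, 74, 62, 74, 62, 74].

Derivation:
t=0: [54, 72, 56, 10, 45, 84]
t=1: [46, 75, 53, 73, 45, 73]
t=2: [60, 75, 60, 75, 61, 75]
t=3: [59, 72, 59, 72, 58, 72]
t=4: [62, 74, 62, 74, 62, 74]
t=5: [59, 72, 59, 72, 59, 72]
t=6: [62, 74, 62, 74, 62, 74]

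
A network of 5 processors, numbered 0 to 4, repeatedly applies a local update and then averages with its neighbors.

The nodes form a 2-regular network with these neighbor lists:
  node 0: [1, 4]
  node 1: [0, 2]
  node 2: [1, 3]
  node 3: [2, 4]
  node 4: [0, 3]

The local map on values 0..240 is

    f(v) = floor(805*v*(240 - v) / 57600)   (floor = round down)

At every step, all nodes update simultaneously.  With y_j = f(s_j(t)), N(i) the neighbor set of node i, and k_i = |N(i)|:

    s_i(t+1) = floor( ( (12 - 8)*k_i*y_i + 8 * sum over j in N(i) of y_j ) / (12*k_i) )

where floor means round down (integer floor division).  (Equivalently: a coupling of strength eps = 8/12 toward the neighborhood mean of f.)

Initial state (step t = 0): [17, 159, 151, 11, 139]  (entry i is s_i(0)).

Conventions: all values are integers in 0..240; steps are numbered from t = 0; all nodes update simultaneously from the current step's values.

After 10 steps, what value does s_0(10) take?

Simulating step by step:
t=0: [17, 159, 151, 11, 139]
t=1: [142, 139, 133, 139, 94]
t=2: [193, 196, 196, 195, 193]
t=3: [124, 122, 120, 122, 124]
t=4: [201, 201, 201, 201, 201]
t=5: [109, 109, 109, 109, 109]
t=6: [199, 199, 199, 199, 199]
t=7: [114, 114, 114, 114, 114]
t=8: [200, 200, 200, 200, 200]
t=9: [111, 111, 111, 111, 111]
t=10: [200, 200, 200, 200, 200]

Answer: s_0(10) = 200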